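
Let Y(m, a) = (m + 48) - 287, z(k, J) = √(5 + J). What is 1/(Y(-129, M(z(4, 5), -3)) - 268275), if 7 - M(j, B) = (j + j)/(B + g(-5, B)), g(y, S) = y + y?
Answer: -1/268643 ≈ -3.7224e-6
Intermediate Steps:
g(y, S) = 2*y
M(j, B) = 7 - 2*j/(-10 + B) (M(j, B) = 7 - (j + j)/(B + 2*(-5)) = 7 - 2*j/(B - 10) = 7 - 2*j/(-10 + B))
Y(m, a) = -239 + m (Y(m, a) = (48 + m) - 287 = -239 + m)
1/(Y(-129, M(z(4, 5), -3)) - 268275) = 1/((-239 - 129) - 268275) = 1/(-368 - 268275) = 1/(-268643) = -1/268643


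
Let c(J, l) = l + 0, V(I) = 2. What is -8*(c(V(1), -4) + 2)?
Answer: 16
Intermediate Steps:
c(J, l) = l
-8*(c(V(1), -4) + 2) = -8*(-4 + 2) = -8*(-2) = 16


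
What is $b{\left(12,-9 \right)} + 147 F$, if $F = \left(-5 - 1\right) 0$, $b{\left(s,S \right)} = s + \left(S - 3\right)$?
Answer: $0$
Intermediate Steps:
$b{\left(s,S \right)} = -3 + S + s$ ($b{\left(s,S \right)} = s + \left(-3 + S\right) = -3 + S + s$)
$F = 0$ ($F = \left(-6\right) 0 = 0$)
$b{\left(12,-9 \right)} + 147 F = \left(-3 - 9 + 12\right) + 147 \cdot 0 = 0 + 0 = 0$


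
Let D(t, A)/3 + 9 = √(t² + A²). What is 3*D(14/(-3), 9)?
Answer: -81 + 15*√37 ≈ 10.241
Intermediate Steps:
D(t, A) = -27 + 3*√(A² + t²) (D(t, A) = -27 + 3*√(t² + A²) = -27 + 3*√(A² + t²))
3*D(14/(-3), 9) = 3*(-27 + 3*√(9² + (14/(-3))²)) = 3*(-27 + 3*√(81 + (14*(-⅓))²)) = 3*(-27 + 3*√(81 + (-14/3)²)) = 3*(-27 + 3*√(81 + 196/9)) = 3*(-27 + 3*√(925/9)) = 3*(-27 + 3*(5*√37/3)) = 3*(-27 + 5*√37) = -81 + 15*√37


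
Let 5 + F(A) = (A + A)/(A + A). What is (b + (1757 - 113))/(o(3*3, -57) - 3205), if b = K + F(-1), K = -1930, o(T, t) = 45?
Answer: 29/316 ≈ 0.091772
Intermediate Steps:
F(A) = -4 (F(A) = -5 + (A + A)/(A + A) = -5 + (2*A)/((2*A)) = -5 + (2*A)*(1/(2*A)) = -5 + 1 = -4)
b = -1934 (b = -1930 - 4 = -1934)
(b + (1757 - 113))/(o(3*3, -57) - 3205) = (-1934 + (1757 - 113))/(45 - 3205) = (-1934 + 1644)/(-3160) = -290*(-1/3160) = 29/316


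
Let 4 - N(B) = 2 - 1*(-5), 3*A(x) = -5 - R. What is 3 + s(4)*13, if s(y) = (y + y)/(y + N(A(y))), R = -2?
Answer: 107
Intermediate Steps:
A(x) = -1 (A(x) = (-5 - 1*(-2))/3 = (-5 + 2)/3 = (1/3)*(-3) = -1)
N(B) = -3 (N(B) = 4 - (2 - 1*(-5)) = 4 - (2 + 5) = 4 - 1*7 = 4 - 7 = -3)
s(y) = 2*y/(-3 + y) (s(y) = (y + y)/(y - 3) = (2*y)/(-3 + y) = 2*y/(-3 + y))
3 + s(4)*13 = 3 + (2*4/(-3 + 4))*13 = 3 + (2*4/1)*13 = 3 + (2*4*1)*13 = 3 + 8*13 = 3 + 104 = 107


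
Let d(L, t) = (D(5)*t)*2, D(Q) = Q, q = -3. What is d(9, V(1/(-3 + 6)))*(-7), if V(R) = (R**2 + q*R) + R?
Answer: 350/9 ≈ 38.889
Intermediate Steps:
V(R) = R**2 - 2*R (V(R) = (R**2 - 3*R) + R = R**2 - 2*R)
d(L, t) = 10*t (d(L, t) = (5*t)*2 = 10*t)
d(9, V(1/(-3 + 6)))*(-7) = (10*((-2 + 1/(-3 + 6))/(-3 + 6)))*(-7) = (10*((-2 + 1/3)/3))*(-7) = (10*((1/3)*(-5/3)))*(-7) = (10*(-5/9))*(-7) = -50/9*(-7) = 350/9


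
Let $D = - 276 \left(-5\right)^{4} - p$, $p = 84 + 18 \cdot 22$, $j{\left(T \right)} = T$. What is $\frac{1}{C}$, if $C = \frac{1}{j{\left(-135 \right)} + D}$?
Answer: $-173115$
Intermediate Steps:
$p = 480$ ($p = 84 + 396 = 480$)
$D = -172980$ ($D = - 276 \left(-5\right)^{4} - 480 = \left(-276\right) 625 - 480 = -172500 - 480 = -172980$)
$C = - \frac{1}{173115}$ ($C = \frac{1}{-135 - 172980} = \frac{1}{-173115} = - \frac{1}{173115} \approx -5.7765 \cdot 10^{-6}$)
$\frac{1}{C} = \frac{1}{- \frac{1}{173115}} = -173115$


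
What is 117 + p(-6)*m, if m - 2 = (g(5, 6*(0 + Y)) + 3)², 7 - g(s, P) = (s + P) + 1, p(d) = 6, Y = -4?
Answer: 4833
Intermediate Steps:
g(s, P) = 6 - P - s (g(s, P) = 7 - ((s + P) + 1) = 7 - ((P + s) + 1) = 7 - (1 + P + s) = 7 + (-1 - P - s) = 6 - P - s)
m = 786 (m = 2 + ((6 - 6*(0 - 4) - 1*5) + 3)² = 2 + ((6 - 6*(-4) - 5) + 3)² = 2 + ((6 - 1*(-24) - 5) + 3)² = 2 + ((6 + 24 - 5) + 3)² = 2 + (25 + 3)² = 2 + 28² = 2 + 784 = 786)
117 + p(-6)*m = 117 + 6*786 = 117 + 4716 = 4833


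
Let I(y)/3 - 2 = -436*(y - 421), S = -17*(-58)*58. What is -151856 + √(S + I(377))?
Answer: -151856 + √114746 ≈ -1.5152e+5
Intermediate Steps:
S = 57188 (S = 986*58 = 57188)
I(y) = 550674 - 1308*y (I(y) = 6 + 3*(-436*(y - 421)) = 6 + 3*(-436*(-421 + y)) = 6 + 3*(183556 - 436*y) = 6 + (550668 - 1308*y) = 550674 - 1308*y)
-151856 + √(S + I(377)) = -151856 + √(57188 + (550674 - 1308*377)) = -151856 + √(57188 + (550674 - 493116)) = -151856 + √(57188 + 57558) = -151856 + √114746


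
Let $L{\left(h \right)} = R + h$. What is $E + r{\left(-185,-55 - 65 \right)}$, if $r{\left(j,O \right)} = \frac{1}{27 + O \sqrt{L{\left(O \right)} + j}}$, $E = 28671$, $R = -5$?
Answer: $\frac{14223138354}{496081} + \frac{40 i \sqrt{310}}{1488243} \approx 28671.0 + 0.00047322 i$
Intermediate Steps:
$L{\left(h \right)} = -5 + h$
$r{\left(j,O \right)} = \frac{1}{27 + O \sqrt{-5 + O + j}}$ ($r{\left(j,O \right)} = \frac{1}{27 + O \sqrt{\left(-5 + O\right) + j}} = \frac{1}{27 + O \sqrt{-5 + O + j}}$)
$E + r{\left(-185,-55 - 65 \right)} = 28671 + \frac{1}{27 + \left(-55 - 65\right) \sqrt{-5 - 120 - 185}} = 28671 + \frac{1}{27 - 120 \sqrt{-5 - 120 - 185}} = 28671 + \frac{1}{27 - 120 \sqrt{-310}} = 28671 + \frac{1}{27 - 120 i \sqrt{310}}$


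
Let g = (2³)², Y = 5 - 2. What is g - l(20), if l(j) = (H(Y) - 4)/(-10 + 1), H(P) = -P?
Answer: 569/9 ≈ 63.222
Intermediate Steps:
Y = 3
g = 64 (g = 8² = 64)
l(j) = 7/9 (l(j) = (-1*3 - 4)/(-10 + 1) = (-3 - 4)/(-9) = -7*(-⅑) = 7/9)
g - l(20) = 64 - 1*7/9 = 64 - 7/9 = 569/9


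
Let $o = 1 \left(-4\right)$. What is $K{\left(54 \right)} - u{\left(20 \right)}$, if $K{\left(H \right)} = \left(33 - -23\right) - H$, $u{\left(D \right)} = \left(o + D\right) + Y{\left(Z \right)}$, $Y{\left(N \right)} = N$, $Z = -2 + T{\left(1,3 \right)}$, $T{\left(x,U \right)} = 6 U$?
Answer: $-30$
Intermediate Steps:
$o = -4$
$Z = 16$ ($Z = -2 + 6 \cdot 3 = -2 + 18 = 16$)
$u{\left(D \right)} = 12 + D$ ($u{\left(D \right)} = \left(-4 + D\right) + 16 = 12 + D$)
$K{\left(H \right)} = 56 - H$ ($K{\left(H \right)} = \left(33 + 23\right) - H = 56 - H$)
$K{\left(54 \right)} - u{\left(20 \right)} = \left(56 - 54\right) - \left(12 + 20\right) = \left(56 - 54\right) - 32 = 2 - 32 = -30$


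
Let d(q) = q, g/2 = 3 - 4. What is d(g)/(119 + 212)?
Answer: -2/331 ≈ -0.0060423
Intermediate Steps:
g = -2 (g = 2*(3 - 4) = 2*(-1) = -2)
d(g)/(119 + 212) = -2/(119 + 212) = -2/331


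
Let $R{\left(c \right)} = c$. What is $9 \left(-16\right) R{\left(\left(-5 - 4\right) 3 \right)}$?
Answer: $3888$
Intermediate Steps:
$9 \left(-16\right) R{\left(\left(-5 - 4\right) 3 \right)} = 9 \left(-16\right) \left(-5 - 4\right) 3 = - 144 \left(\left(-9\right) 3\right) = \left(-144\right) \left(-27\right) = 3888$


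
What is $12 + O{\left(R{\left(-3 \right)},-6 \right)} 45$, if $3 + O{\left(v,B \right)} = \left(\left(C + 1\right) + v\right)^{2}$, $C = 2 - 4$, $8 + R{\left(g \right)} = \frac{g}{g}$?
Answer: $2757$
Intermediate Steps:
$R{\left(g \right)} = -7$ ($R{\left(g \right)} = -8 + \frac{g}{g} = -8 + 1 = -7$)
$C = -2$
$O{\left(v,B \right)} = -3 + \left(-1 + v\right)^{2}$ ($O{\left(v,B \right)} = -3 + \left(\left(-2 + 1\right) + v\right)^{2} = -3 + \left(-1 + v\right)^{2}$)
$12 + O{\left(R{\left(-3 \right)},-6 \right)} 45 = 12 + \left(-3 + \left(-1 - 7\right)^{2}\right) 45 = 12 + \left(-3 + \left(-8\right)^{2}\right) 45 = 12 + \left(-3 + 64\right) 45 = 12 + 61 \cdot 45 = 12 + 2745 = 2757$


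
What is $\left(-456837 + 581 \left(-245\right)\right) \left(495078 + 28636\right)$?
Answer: $-313800001948$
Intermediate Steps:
$\left(-456837 + 581 \left(-245\right)\right) \left(495078 + 28636\right) = \left(-456837 - 142345\right) 523714 = \left(-599182\right) 523714 = -313800001948$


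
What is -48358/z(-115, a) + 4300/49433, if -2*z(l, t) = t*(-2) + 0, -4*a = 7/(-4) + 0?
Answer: -38247666124/346031 ≈ -1.1053e+5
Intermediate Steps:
a = 7/16 (a = -(7/(-4) + 0)/4 = -(7*(-¼) + 0)/4 = -(-7/4 + 0)/4 = -¼*(-7/4) = 7/16 ≈ 0.43750)
z(l, t) = t (z(l, t) = -(t*(-2) + 0)/2 = -(-2*t + 0)/2 = -(-1)*t = t)
-48358/z(-115, a) + 4300/49433 = -48358/7/16 + 4300/49433 = -48358*16/7 + 4300*(1/49433) = -773728/7 + 4300/49433 = -38247666124/346031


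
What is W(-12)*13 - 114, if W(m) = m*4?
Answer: -738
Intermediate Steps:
W(m) = 4*m
W(-12)*13 - 114 = (4*(-12))*13 - 114 = -48*13 - 114 = -624 - 114 = -738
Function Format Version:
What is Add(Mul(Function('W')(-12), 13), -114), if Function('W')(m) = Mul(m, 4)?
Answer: -738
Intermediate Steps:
Function('W')(m) = Mul(4, m)
Add(Mul(Function('W')(-12), 13), -114) = Add(Mul(Mul(4, -12), 13), -114) = Add(Mul(-48, 13), -114) = Add(-624, -114) = -738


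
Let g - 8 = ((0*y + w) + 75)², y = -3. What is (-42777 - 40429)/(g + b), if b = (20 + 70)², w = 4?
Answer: -83206/14349 ≈ -5.7987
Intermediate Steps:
b = 8100 (b = 90² = 8100)
g = 6249 (g = 8 + ((0*(-3) + 4) + 75)² = 8 + ((0 + 4) + 75)² = 8 + (4 + 75)² = 8 + 79² = 8 + 6241 = 6249)
(-42777 - 40429)/(g + b) = (-42777 - 40429)/(6249 + 8100) = -83206/14349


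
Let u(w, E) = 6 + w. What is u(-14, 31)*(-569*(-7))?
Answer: -31864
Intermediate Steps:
u(-14, 31)*(-569*(-7)) = (6 - 14)*(-569*(-7)) = -8*3983 = -31864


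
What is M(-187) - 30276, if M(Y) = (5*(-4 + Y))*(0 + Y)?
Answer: 148309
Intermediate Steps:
M(Y) = Y*(-20 + 5*Y) (M(Y) = (-20 + 5*Y)*Y = Y*(-20 + 5*Y))
M(-187) - 30276 = 5*(-187)*(-4 - 187) - 30276 = 5*(-187)*(-191) - 30276 = 178585 - 30276 = 148309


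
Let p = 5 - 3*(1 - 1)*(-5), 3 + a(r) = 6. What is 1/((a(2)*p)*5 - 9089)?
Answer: -1/9014 ≈ -0.00011094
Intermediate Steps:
a(r) = 3 (a(r) = -3 + 6 = 3)
p = 5 (p = 5 - 0*(-5) = 5 - 3*0 = 5 + 0 = 5)
1/((a(2)*p)*5 - 9089) = 1/((3*5)*5 - 9089) = 1/(15*5 - 9089) = 1/(75 - 9089) = 1/(-9014) = -1/9014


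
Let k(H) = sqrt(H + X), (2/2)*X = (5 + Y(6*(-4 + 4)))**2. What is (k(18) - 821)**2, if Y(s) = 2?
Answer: (821 - sqrt(67))**2 ≈ 6.6067e+5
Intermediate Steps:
X = 49 (X = (5 + 2)**2 = 7**2 = 49)
k(H) = sqrt(49 + H) (k(H) = sqrt(H + 49) = sqrt(49 + H))
(k(18) - 821)**2 = (sqrt(49 + 18) - 821)**2 = (sqrt(67) - 821)**2 = (-821 + sqrt(67))**2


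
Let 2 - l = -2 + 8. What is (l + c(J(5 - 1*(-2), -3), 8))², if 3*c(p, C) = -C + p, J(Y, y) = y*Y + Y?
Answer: 1156/9 ≈ 128.44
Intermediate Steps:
J(Y, y) = Y + Y*y (J(Y, y) = Y*y + Y = Y + Y*y)
c(p, C) = -C/3 + p/3 (c(p, C) = (-C + p)/3 = (p - C)/3 = -C/3 + p/3)
l = -4 (l = 2 - (-2 + 8) = 2 - 1*6 = 2 - 6 = -4)
(l + c(J(5 - 1*(-2), -3), 8))² = (-4 + (-⅓*8 + ((5 - 1*(-2))*(1 - 3))/3))² = (-4 + (-8/3 + ((5 + 2)*(-2))/3))² = (-4 + (-8/3 + (7*(-2))/3))² = (-4 + (-8/3 + (⅓)*(-14)))² = (-4 + (-8/3 - 14/3))² = (-4 - 22/3)² = (-34/3)² = 1156/9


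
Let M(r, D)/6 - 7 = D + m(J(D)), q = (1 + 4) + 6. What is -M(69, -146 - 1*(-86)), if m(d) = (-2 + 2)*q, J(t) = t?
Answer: 318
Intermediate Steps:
q = 11 (q = 5 + 6 = 11)
m(d) = 0 (m(d) = (-2 + 2)*11 = 0*11 = 0)
M(r, D) = 42 + 6*D (M(r, D) = 42 + 6*(D + 0) = 42 + 6*D)
-M(69, -146 - 1*(-86)) = -(42 + 6*(-146 - 1*(-86))) = -(42 + 6*(-146 + 86)) = -(42 + 6*(-60)) = -(42 - 360) = -1*(-318) = 318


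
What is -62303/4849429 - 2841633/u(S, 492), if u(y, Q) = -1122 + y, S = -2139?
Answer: 4593364769158/5271329323 ≈ 871.39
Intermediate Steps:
-62303/4849429 - 2841633/u(S, 492) = -62303/4849429 - 2841633/(-1122 - 2139) = -62303*1/4849429 - 2841633/(-3261) = -62303/4849429 - 2841633*(-1/3261) = -62303/4849429 + 947211/1087 = 4593364769158/5271329323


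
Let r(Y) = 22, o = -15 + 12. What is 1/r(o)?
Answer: 1/22 ≈ 0.045455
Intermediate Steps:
o = -3
1/r(o) = 1/22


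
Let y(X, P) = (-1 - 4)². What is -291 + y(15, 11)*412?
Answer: 10009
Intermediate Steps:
y(X, P) = 25 (y(X, P) = (-5)² = 25)
-291 + y(15, 11)*412 = -291 + 25*412 = -291 + 10300 = 10009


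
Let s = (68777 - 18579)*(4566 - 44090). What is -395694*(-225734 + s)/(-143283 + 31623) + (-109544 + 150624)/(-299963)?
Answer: -248436573278369879/35331085 ≈ -7.0317e+9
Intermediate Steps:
s = -1984025752 (s = 50198*(-39524) = -1984025752)
-395694*(-225734 + s)/(-143283 + 31623) + (-109544 + 150624)/(-299963) = -395694*(-225734 - 1984025752)/(-143283 + 31623) + (-109544 + 150624)/(-299963) = -395694/((-111660/(-1984251486))) + 41080*(-1/299963) = -395694/((-111660*(-1/1984251486))) - 520/3797 = -395694/18610/330708581 - 520/3797 = -395694*330708581/18610 - 520/3797 = -65429700625107/9305 - 520/3797 = -248436573278369879/35331085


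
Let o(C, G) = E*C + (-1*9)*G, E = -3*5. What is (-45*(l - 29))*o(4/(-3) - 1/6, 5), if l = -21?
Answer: -50625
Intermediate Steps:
E = -15
o(C, G) = -15*C - 9*G (o(C, G) = -15*C + (-1*9)*G = -15*C - 9*G)
(-45*(l - 29))*o(4/(-3) - 1/6, 5) = (-45*(-21 - 29))*(-15*(4/(-3) - 1/6) - 9*5) = (-45*(-50))*(-15*(4*(-1/3) - 1*1/6) - 45) = 2250*(-15*(-4/3 - 1/6) - 45) = 2250*(-15*(-3/2) - 45) = 2250*(45/2 - 45) = 2250*(-45/2) = -50625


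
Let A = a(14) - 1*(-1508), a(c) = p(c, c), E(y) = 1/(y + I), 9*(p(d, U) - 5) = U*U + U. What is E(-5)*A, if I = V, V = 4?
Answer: -4609/3 ≈ -1536.3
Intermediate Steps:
I = 4
p(d, U) = 5 + U/9 + U²/9 (p(d, U) = 5 + (U*U + U)/9 = 5 + (U² + U)/9 = 5 + (U + U²)/9 = 5 + (U/9 + U²/9) = 5 + U/9 + U²/9)
E(y) = 1/(4 + y) (E(y) = 1/(y + 4) = 1/(4 + y))
a(c) = 5 + c/9 + c²/9
A = 4609/3 (A = (5 + (⅑)*14 + (⅑)*14²) - 1*(-1508) = (5 + 14/9 + (⅑)*196) + 1508 = (5 + 14/9 + 196/9) + 1508 = 85/3 + 1508 = 4609/3 ≈ 1536.3)
E(-5)*A = (4609/3)/(4 - 5) = (4609/3)/(-1) = -1*4609/3 = -4609/3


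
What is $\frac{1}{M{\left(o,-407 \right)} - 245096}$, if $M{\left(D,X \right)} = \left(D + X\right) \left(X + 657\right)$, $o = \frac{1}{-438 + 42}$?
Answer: $- \frac{198}{68675633} \approx -2.8831 \cdot 10^{-6}$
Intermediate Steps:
$o = - \frac{1}{396}$ ($o = \frac{1}{-396} = - \frac{1}{396} \approx -0.0025253$)
$M{\left(D,X \right)} = \left(657 + X\right) \left(D + X\right)$ ($M{\left(D,X \right)} = \left(D + X\right) \left(657 + X\right) = \left(657 + X\right) \left(D + X\right)$)
$\frac{1}{M{\left(o,-407 \right)} - 245096} = \frac{1}{\left(\left(-407\right)^{2} + 657 \left(- \frac{1}{396}\right) + 657 \left(-407\right) - - \frac{37}{36}\right) - 245096} = \frac{1}{\left(165649 - \frac{73}{44} - 267399 + \frac{37}{36}\right) - 245096} = \frac{1}{- \frac{20146625}{198} - 245096} = \frac{1}{- \frac{68675633}{198}} = - \frac{198}{68675633}$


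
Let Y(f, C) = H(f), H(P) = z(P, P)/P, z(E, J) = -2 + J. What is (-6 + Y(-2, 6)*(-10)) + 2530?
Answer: 2504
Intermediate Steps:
H(P) = (-2 + P)/P
Y(f, C) = (-2 + f)/f
(-6 + Y(-2, 6)*(-10)) + 2530 = (-6 + ((-2 - 2)/(-2))*(-10)) + 2530 = (-6 - ½*(-4)*(-10)) + 2530 = (-6 + 2*(-10)) + 2530 = (-6 - 20) + 2530 = -26 + 2530 = 2504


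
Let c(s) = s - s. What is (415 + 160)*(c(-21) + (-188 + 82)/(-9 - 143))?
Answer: 30475/76 ≈ 400.99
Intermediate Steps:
c(s) = 0
(415 + 160)*(c(-21) + (-188 + 82)/(-9 - 143)) = (415 + 160)*(0 + (-188 + 82)/(-9 - 143)) = 575*(0 - 106/(-152)) = 575*(0 - 106*(-1/152)) = 575*(0 + 53/76) = 575*(53/76) = 30475/76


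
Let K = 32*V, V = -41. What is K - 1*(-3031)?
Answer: 1719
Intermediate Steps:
K = -1312 (K = 32*(-41) = -1312)
K - 1*(-3031) = -1312 - 1*(-3031) = -1312 + 3031 = 1719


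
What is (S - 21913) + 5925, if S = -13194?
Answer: -29182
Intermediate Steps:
(S - 21913) + 5925 = (-13194 - 21913) + 5925 = -35107 + 5925 = -29182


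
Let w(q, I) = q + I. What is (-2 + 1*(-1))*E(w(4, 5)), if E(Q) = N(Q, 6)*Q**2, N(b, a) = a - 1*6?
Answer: 0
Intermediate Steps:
N(b, a) = -6 + a (N(b, a) = a - 6 = -6 + a)
w(q, I) = I + q
E(Q) = 0 (E(Q) = (-6 + 6)*Q**2 = 0*Q**2 = 0)
(-2 + 1*(-1))*E(w(4, 5)) = (-2 + 1*(-1))*0 = (-2 - 1)*0 = -3*0 = 0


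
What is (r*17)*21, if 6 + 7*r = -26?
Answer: -1632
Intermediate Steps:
r = -32/7 (r = -6/7 + (1/7)*(-26) = -6/7 - 26/7 = -32/7 ≈ -4.5714)
(r*17)*21 = -32/7*17*21 = -544/7*21 = -1632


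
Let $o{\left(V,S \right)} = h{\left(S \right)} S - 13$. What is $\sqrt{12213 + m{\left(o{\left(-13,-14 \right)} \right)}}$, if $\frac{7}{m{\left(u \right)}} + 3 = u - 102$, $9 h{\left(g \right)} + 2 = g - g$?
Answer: $\frac{3 \sqrt{1450837454}}{1034} \approx 110.51$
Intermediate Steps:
$h{\left(g \right)} = - \frac{2}{9}$ ($h{\left(g \right)} = - \frac{2}{9} + \frac{g - g}{9} = - \frac{2}{9} + \frac{1}{9} \cdot 0 = - \frac{2}{9} + 0 = - \frac{2}{9}$)
$o{\left(V,S \right)} = -13 - \frac{2 S}{9}$ ($o{\left(V,S \right)} = - \frac{2 S}{9} - 13 = -13 - \frac{2 S}{9}$)
$m{\left(u \right)} = \frac{7}{-105 + u}$ ($m{\left(u \right)} = \frac{7}{-3 + \left(u - 102\right)} = \frac{7}{-3 + \left(-102 + u\right)} = \frac{7}{-105 + u}$)
$\sqrt{12213 + m{\left(o{\left(-13,-14 \right)} \right)}} = \sqrt{12213 + \frac{7}{-105 - \frac{89}{9}}} = \sqrt{12213 + \frac{7}{- \frac{1034}{9}}} = \sqrt{12213 + 7 \left(- \frac{9}{1034}\right)} = \sqrt{12213 - \frac{63}{1034}} = \sqrt{\frac{12628179}{1034}} = \frac{3 \sqrt{1450837454}}{1034}$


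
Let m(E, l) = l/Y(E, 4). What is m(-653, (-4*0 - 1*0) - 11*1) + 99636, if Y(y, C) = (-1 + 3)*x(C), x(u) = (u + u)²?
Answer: 12753397/128 ≈ 99636.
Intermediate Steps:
x(u) = 4*u² (x(u) = (2*u)² = 4*u²)
Y(y, C) = 8*C² (Y(y, C) = (-1 + 3)*(4*C²) = 2*(4*C²) = 8*C²)
m(E, l) = l/128 (m(E, l) = l/((8*4²)) = l/((8*16)) = l/128)
m(-653, (-4*0 - 1*0) - 11*1) + 99636 = ((-4*0 - 1*0) - 11*1)/128 + 99636 = ((0 + 0) - 11)/128 + 99636 = (0 - 11)/128 + 99636 = (1/128)*(-11) + 99636 = -11/128 + 99636 = 12753397/128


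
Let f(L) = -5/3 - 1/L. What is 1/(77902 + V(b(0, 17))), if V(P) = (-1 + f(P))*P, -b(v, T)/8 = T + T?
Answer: 3/235879 ≈ 1.2718e-5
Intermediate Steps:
b(v, T) = -16*T (b(v, T) = -8*(T + T) = -16*T)
f(L) = -5/3 - 1/L (f(L) = -5*⅓ - 1/L = -5/3 - 1/L)
V(P) = P*(-8/3 - 1/P) (V(P) = (-1 + (-5/3 - 1/P))*P = (-8/3 - 1/P)*P = P*(-8/3 - 1/P))
1/(77902 + V(b(0, 17))) = 1/(77902 + (-1 - (-128)*17/3)) = 1/(77902 + (-1 - 8/3*(-272))) = 1/(77902 + (-1 + 2176/3)) = 1/(77902 + 2173/3) = 1/(235879/3) = 3/235879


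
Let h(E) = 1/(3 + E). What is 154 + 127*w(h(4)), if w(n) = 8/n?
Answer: 7266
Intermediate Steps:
154 + 127*w(h(4)) = 154 + 127*(8/(1/(3 + 4))) = 154 + 127*(8/(1/7)) = 154 + 127*(8/(⅐)) = 154 + 127*(8*7) = 154 + 127*56 = 154 + 7112 = 7266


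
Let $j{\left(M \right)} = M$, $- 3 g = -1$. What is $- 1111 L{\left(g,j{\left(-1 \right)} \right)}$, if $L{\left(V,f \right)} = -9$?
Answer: $9999$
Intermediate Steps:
$g = \frac{1}{3}$ ($g = \left(- \frac{1}{3}\right) \left(-1\right) = \frac{1}{3} \approx 0.33333$)
$- 1111 L{\left(g,j{\left(-1 \right)} \right)} = \left(-1111\right) \left(-9\right) = 9999$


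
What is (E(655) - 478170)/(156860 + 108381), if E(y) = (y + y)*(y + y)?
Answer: 1237930/265241 ≈ 4.6672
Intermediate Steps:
E(y) = 4*y**2 (E(y) = (2*y)*(2*y) = 4*y**2)
(E(655) - 478170)/(156860 + 108381) = (4*655**2 - 478170)/(156860 + 108381) = (4*429025 - 478170)/265241 = (1716100 - 478170)*(1/265241) = 1237930*(1/265241) = 1237930/265241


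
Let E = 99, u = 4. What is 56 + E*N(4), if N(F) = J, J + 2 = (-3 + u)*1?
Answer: -43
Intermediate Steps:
J = -1 (J = -2 + (-3 + 4)*1 = -2 + 1*1 = -2 + 1 = -1)
N(F) = -1
56 + E*N(4) = 56 + 99*(-1) = 56 - 99 = -43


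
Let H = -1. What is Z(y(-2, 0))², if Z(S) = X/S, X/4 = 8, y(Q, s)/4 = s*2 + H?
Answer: 64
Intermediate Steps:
y(Q, s) = -4 + 8*s (y(Q, s) = 4*(s*2 - 1) = 4*(2*s - 1) = 4*(-1 + 2*s) = -4 + 8*s)
X = 32 (X = 4*8 = 32)
Z(S) = 32/S
Z(y(-2, 0))² = (32/(-4 + 8*0))² = (32/(-4 + 0))² = (32/(-4))² = (32*(-¼))² = (-8)² = 64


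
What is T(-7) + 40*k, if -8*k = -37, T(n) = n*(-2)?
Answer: 199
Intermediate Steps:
T(n) = -2*n
k = 37/8 (k = -⅛*(-37) = 37/8 ≈ 4.6250)
T(-7) + 40*k = -2*(-7) + 40*(37/8) = 14 + 185 = 199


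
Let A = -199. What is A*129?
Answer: -25671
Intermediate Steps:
A*129 = -199*129 = -25671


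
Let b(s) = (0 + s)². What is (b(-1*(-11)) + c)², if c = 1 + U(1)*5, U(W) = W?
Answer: 16129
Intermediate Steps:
b(s) = s²
c = 6 (c = 1 + 1*5 = 1 + 5 = 6)
(b(-1*(-11)) + c)² = ((-1*(-11))² + 6)² = (11² + 6)² = (121 + 6)² = 127² = 16129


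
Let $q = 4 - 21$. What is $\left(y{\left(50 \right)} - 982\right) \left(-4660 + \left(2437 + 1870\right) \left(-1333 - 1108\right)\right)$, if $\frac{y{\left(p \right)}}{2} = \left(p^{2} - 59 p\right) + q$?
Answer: $20152578052$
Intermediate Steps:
$q = -17$
$y{\left(p \right)} = -34 - 118 p + 2 p^{2}$ ($y{\left(p \right)} = 2 \left(\left(p^{2} - 59 p\right) - 17\right) = 2 \left(-17 + p^{2} - 59 p\right) = -34 - 118 p + 2 p^{2}$)
$\left(y{\left(50 \right)} - 982\right) \left(-4660 + \left(2437 + 1870\right) \left(-1333 - 1108\right)\right) = \left(\left(-34 - 5900 + 2 \cdot 50^{2}\right) - 982\right) \left(-4660 + \left(2437 + 1870\right) \left(-1333 - 1108\right)\right) = \left(\left(-34 - 5900 + 2 \cdot 2500\right) - 982\right) \left(-4660 + 4307 \left(-2441\right)\right) = \left(\left(-34 - 5900 + 5000\right) - 982\right) \left(-4660 - 10513387\right) = \left(-934 - 982\right) \left(-10518047\right) = \left(-1916\right) \left(-10518047\right) = 20152578052$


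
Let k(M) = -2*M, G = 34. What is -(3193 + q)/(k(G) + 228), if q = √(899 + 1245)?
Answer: -3193/160 - √134/40 ≈ -20.246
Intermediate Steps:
q = 4*√134 (q = √2144 = 4*√134 ≈ 46.303)
-(3193 + q)/(k(G) + 228) = -(3193 + 4*√134)/(-2*34 + 228) = -(3193 + 4*√134)/(-68 + 228) = -(3193 + 4*√134)/160 = -(3193/160 + √134/40) = -3193/160 - √134/40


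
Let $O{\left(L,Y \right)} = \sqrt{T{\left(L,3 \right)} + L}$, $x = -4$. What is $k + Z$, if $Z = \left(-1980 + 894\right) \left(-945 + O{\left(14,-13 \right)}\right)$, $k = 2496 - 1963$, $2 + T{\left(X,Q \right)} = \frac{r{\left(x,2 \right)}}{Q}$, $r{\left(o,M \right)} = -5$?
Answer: $1026803 - 362 \sqrt{93} \approx 1.0233 \cdot 10^{6}$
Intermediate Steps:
$T{\left(X,Q \right)} = -2 - \frac{5}{Q}$
$O{\left(L,Y \right)} = \sqrt{- \frac{11}{3} + L}$ ($O{\left(L,Y \right)} = \sqrt{\left(-2 - \frac{5}{3}\right) + L} = \sqrt{- \frac{11}{3} + L}$)
$k = 533$ ($k = 2496 - 1963 = 533$)
$Z = 1026270 - 362 \sqrt{93}$ ($Z = \left(-1980 + 894\right) \left(-945 + \frac{\sqrt{-33 + 9 \cdot 14}}{3}\right) = - 1086 \left(-945 + \frac{\sqrt{-33 + 126}}{3}\right) = - 1086 \left(-945 + \frac{\sqrt{93}}{3}\right) = 1026270 - 362 \sqrt{93} \approx 1.0228 \cdot 10^{6}$)
$k + Z = 533 + \left(1026270 - 362 \sqrt{93}\right) = 1026803 - 362 \sqrt{93}$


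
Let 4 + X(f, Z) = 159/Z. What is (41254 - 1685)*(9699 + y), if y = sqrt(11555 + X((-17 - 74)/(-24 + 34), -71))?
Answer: 383779731 + 39569*sqrt(58217302)/71 ≈ 3.8803e+8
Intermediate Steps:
X(f, Z) = -4 + 159/Z
y = sqrt(58217302)/71 (y = sqrt(11555 + (-4 + 159/(-71))) = sqrt(11555 + (-4 + 159*(-1/71))) = sqrt(11555 + (-4 - 159/71)) = sqrt(11555 - 443/71) = sqrt(819962/71) = sqrt(58217302)/71 ≈ 107.47)
(41254 - 1685)*(9699 + y) = (41254 - 1685)*(9699 + sqrt(58217302)/71) = 39569*(9699 + sqrt(58217302)/71) = 383779731 + 39569*sqrt(58217302)/71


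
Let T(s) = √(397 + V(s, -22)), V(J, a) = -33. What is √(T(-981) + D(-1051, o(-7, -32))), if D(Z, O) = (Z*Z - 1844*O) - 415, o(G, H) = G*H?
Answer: √(691130 + 2*√91) ≈ 831.35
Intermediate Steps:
D(Z, O) = -415 + Z² - 1844*O (D(Z, O) = (Z² - 1844*O) - 415 = -415 + Z² - 1844*O)
T(s) = 2*√91 (T(s) = √(397 - 33) = √364 = 2*√91)
√(T(-981) + D(-1051, o(-7, -32))) = √(2*√91 + (-415 + (-1051)² - (-12908)*(-32))) = √(2*√91 + (-415 + 1104601 - 1844*224)) = √(2*√91 + (-415 + 1104601 - 413056)) = √(2*√91 + 691130) = √(691130 + 2*√91)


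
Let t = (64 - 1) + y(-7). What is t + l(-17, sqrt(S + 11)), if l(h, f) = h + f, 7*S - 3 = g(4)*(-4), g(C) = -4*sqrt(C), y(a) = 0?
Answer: 50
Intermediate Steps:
t = 63 (t = (64 - 1) + 0 = 63 + 0 = 63)
S = 5 (S = 3/7 + (-4*sqrt(4)*(-4))/7 = 3/7 + (-4*2*(-4))/7 = 3/7 + (-8*(-4))/7 = 3/7 + (1/7)*32 = 3/7 + 32/7 = 5)
l(h, f) = f + h
t + l(-17, sqrt(S + 11)) = 63 + (sqrt(5 + 11) - 17) = 63 + (sqrt(16) - 17) = 63 + (4 - 17) = 63 - 13 = 50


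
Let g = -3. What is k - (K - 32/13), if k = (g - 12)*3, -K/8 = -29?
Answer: -3569/13 ≈ -274.54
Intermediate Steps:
K = 232 (K = -8*(-29) = 232)
k = -45 (k = (-3 - 12)*3 = -15*3 = -45)
k - (K - 32/13) = -45 - (232 - 32/13) = -45 - 1*2984/13 = -45 - 2984/13 = -3569/13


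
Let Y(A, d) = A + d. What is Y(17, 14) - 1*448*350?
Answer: -156769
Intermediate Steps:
Y(17, 14) - 1*448*350 = (17 + 14) - 1*448*350 = 31 - 448*350 = 31 - 156800 = -156769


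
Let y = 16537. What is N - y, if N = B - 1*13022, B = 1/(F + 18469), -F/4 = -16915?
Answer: -2545887110/86129 ≈ -29559.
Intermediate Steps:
F = 67660 (F = -4*(-16915) = 67660)
B = 1/86129 (B = 1/(67660 + 18469) = 1/86129 ≈ 1.1610e-5)
N = -1121571837/86129 (N = 1/86129 - 1*13022 = 1/86129 - 13022 = -1121571837/86129 ≈ -13022.)
N - y = -1121571837/86129 - 1*16537 = -1121571837/86129 - 16537 = -2545887110/86129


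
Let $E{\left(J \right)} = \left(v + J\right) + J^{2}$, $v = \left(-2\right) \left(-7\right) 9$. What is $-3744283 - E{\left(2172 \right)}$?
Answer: $-8464165$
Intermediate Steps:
$v = 126$ ($v = 14 \cdot 9 = 126$)
$E{\left(J \right)} = 126 + J + J^{2}$ ($E{\left(J \right)} = \left(126 + J\right) + J^{2} = 126 + J + J^{2}$)
$-3744283 - E{\left(2172 \right)} = -3744283 - \left(126 + 2172 + 2172^{2}\right) = -3744283 - \left(126 + 2172 + 4717584\right) = -3744283 - 4719882 = -8464165$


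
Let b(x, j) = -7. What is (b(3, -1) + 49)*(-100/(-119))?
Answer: 600/17 ≈ 35.294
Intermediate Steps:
(b(3, -1) + 49)*(-100/(-119)) = (-7 + 49)*(-100/(-119)) = 42*(-100*(-1/119)) = 42*(100/119) = 600/17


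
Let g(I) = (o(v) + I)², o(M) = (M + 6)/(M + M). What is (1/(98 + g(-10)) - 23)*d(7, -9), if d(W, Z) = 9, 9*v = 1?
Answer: -111561/539 ≈ -206.98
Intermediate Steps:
v = ⅑ (v = (⅑)*1 = ⅑ ≈ 0.11111)
o(M) = (6 + M)/(2*M) (o(M) = (6 + M)/((2*M)) = (6 + M)*(1/(2*M)) = (6 + M)/(2*M))
g(I) = (55/2 + I)² (g(I) = ((6 + ⅑)/(2*(⅑)) + I)² = ((½)*9*(55/9) + I)² = (55/2 + I)²)
(1/(98 + g(-10)) - 23)*d(7, -9) = (1/(98 + (55 + 2*(-10))²/4) - 23)*9 = (1/(98 + (55 - 20)²/4) - 23)*9 = (1/(98 + (¼)*35²) - 23)*9 = (1/(98 + (¼)*1225) - 23)*9 = (1/(98 + 1225/4) - 23)*9 = (1/(1617/4) - 23)*9 = (4/1617 - 23)*9 = -37187/1617*9 = -111561/539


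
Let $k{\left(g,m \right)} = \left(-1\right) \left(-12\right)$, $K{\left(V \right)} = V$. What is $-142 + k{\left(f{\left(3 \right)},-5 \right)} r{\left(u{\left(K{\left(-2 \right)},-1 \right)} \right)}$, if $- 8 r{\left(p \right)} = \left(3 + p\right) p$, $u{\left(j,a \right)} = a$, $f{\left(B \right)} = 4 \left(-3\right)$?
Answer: $-139$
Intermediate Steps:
$f{\left(B \right)} = -12$
$r{\left(p \right)} = - \frac{p \left(3 + p\right)}{8}$ ($r{\left(p \right)} = - \frac{\left(3 + p\right) p}{8} = - \frac{p \left(3 + p\right)}{8}$)
$k{\left(g,m \right)} = 12$
$-142 + k{\left(f{\left(3 \right)},-5 \right)} r{\left(u{\left(K{\left(-2 \right)},-1 \right)} \right)} = -142 + 12 \left(\left(- \frac{1}{8}\right) \left(-1\right) \left(3 - 1\right)\right) = -142 + 12 \left(\left(- \frac{1}{8}\right) \left(-1\right) 2\right) = -142 + 12 \cdot \frac{1}{4} = -142 + 3 = -139$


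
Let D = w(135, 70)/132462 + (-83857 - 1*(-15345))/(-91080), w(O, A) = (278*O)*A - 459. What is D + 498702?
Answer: 2532368639869/5077710 ≈ 4.9872e+5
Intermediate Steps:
w(O, A) = -459 + 278*A*O (w(O, A) = 278*A*O - 459 = -459 + 278*A*O)
D = 104507449/5077710 (D = (-459 + 278*70*135)/132462 + (-83857 - 1*(-15345))/(-91080) = (-459 + 2627100)*(1/132462) + (-83857 + 15345)*(-1/91080) = 2626641*(1/132462) - 68512*(-1/91080) = 97283/4906 + 8564/11385 = 104507449/5077710 ≈ 20.582)
D + 498702 = 104507449/5077710 + 498702 = 2532368639869/5077710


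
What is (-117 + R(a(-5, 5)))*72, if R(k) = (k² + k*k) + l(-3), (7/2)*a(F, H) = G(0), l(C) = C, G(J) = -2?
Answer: -421056/49 ≈ -8593.0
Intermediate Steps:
a(F, H) = -4/7 (a(F, H) = (2/7)*(-2) = -4/7)
R(k) = -3 + 2*k² (R(k) = (k² + k*k) - 3 = (k² + k²) - 3 = 2*k² - 3 = -3 + 2*k²)
(-117 + R(a(-5, 5)))*72 = (-117 + (-3 + 2*(-4/7)²))*72 = (-117 + (-3 + 2*(16/49)))*72 = (-117 + (-3 + 32/49))*72 = (-117 - 115/49)*72 = -5848/49*72 = -421056/49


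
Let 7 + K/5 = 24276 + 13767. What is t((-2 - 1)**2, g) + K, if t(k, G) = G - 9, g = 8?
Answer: 190179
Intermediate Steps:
t(k, G) = -9 + G
K = 190180 (K = -35 + 5*(24276 + 13767) = -35 + 5*38043 = -35 + 190215 = 190180)
t((-2 - 1)**2, g) + K = (-9 + 8) + 190180 = -1 + 190180 = 190179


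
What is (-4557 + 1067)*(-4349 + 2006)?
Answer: 8177070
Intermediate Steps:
(-4557 + 1067)*(-4349 + 2006) = -3490*(-2343) = 8177070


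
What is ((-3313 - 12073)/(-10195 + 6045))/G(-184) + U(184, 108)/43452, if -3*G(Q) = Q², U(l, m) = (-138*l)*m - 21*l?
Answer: -16077070689059/254379595200 ≈ -63.201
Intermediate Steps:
U(l, m) = -21*l - 138*l*m (U(l, m) = -138*l*m - 21*l = -21*l - 138*l*m)
G(Q) = -Q²/3
((-3313 - 12073)/(-10195 + 6045))/G(-184) + U(184, 108)/43452 = ((-3313 - 12073)/(-10195 + 6045))/((-⅓*(-184)²)) - 3*184*(7 + 46*108)/43452 = (-15386/(-4150))/((-⅓*33856)) - 3*184*(7 + 4968)*(1/43452) = (-15386*(-1/4150))/(-33856/3) - 3*184*4975*(1/43452) = (7693/2075)*(-3/33856) - 2746200*1/43452 = -23079/70251200 - 228850/3621 = -16077070689059/254379595200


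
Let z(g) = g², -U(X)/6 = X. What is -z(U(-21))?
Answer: -15876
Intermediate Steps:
U(X) = -6*X
-z(U(-21)) = -(-6*(-21))² = -1*126² = -1*15876 = -15876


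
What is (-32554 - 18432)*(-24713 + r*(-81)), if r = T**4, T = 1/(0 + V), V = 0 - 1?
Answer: 1264146884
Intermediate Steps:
V = -1
T = -1 (T = 1/(0 - 1) = 1/(-1) = -1)
r = 1 (r = (-1)**4 = 1)
(-32554 - 18432)*(-24713 + r*(-81)) = (-32554 - 18432)*(-24713 + 1*(-81)) = -50986*(-24713 - 81) = -50986*(-24794) = 1264146884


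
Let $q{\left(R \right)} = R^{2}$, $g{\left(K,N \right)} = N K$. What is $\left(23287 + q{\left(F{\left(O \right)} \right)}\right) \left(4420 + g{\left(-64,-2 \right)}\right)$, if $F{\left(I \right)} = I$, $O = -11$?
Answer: $106459584$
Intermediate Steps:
$g{\left(K,N \right)} = K N$
$\left(23287 + q{\left(F{\left(O \right)} \right)}\right) \left(4420 + g{\left(-64,-2 \right)}\right) = \left(23287 + \left(-11\right)^{2}\right) \left(4420 - -128\right) = \left(23287 + 121\right) \left(4420 + 128\right) = 23408 \cdot 4548 = 106459584$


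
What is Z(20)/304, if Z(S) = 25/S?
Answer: 5/1216 ≈ 0.0041118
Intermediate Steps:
Z(20)/304 = (25/20)/304 = (25*(1/20))*(1/304) = (5/4)*(1/304) = 5/1216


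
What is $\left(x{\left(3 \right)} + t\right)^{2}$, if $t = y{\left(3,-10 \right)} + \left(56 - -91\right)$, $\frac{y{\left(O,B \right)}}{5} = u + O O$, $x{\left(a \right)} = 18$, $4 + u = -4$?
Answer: $28900$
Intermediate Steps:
$u = -8$ ($u = -4 - 4 = -8$)
$y{\left(O,B \right)} = -40 + 5 O^{2}$ ($y{\left(O,B \right)} = 5 \left(-8 + O O\right) = 5 \left(-8 + O^{2}\right) = -40 + 5 O^{2}$)
$t = 152$ ($t = \left(-40 + 5 \cdot 3^{2}\right) + \left(56 - -91\right) = \left(-40 + 5 \cdot 9\right) + \left(56 + 91\right) = \left(-40 + 45\right) + 147 = 5 + 147 = 152$)
$\left(x{\left(3 \right)} + t\right)^{2} = \left(18 + 152\right)^{2} = 170^{2} = 28900$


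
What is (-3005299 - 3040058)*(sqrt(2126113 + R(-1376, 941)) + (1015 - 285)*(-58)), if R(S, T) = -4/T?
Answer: 255960415380 - 6045357*sqrt(1882632661589)/941 ≈ 2.4715e+11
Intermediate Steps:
(-3005299 - 3040058)*(sqrt(2126113 + R(-1376, 941)) + (1015 - 285)*(-58)) = (-3005299 - 3040058)*(sqrt(2126113 - 4/941) + (1015 - 285)*(-58)) = -6045357*(sqrt(2126113 - 4*1/941) + 730*(-58)) = -6045357*(sqrt(2126113 - 4/941) - 42340) = -6045357*(sqrt(2000672329/941) - 42340) = -6045357*(sqrt(1882632661589)/941 - 42340) = -6045357*(-42340 + sqrt(1882632661589)/941) = 255960415380 - 6045357*sqrt(1882632661589)/941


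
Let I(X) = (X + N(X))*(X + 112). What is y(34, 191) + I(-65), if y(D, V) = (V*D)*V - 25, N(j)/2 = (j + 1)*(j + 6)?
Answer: 1592218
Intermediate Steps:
N(j) = 2*(1 + j)*(6 + j) (N(j) = 2*((j + 1)*(j + 6)) = 2*((1 + j)*(6 + j)) = 2*(1 + j)*(6 + j))
y(D, V) = -25 + D*V² (y(D, V) = (D*V)*V - 25 = D*V² - 25 = -25 + D*V²)
I(X) = (112 + X)*(12 + 2*X² + 15*X) (I(X) = (X + (12 + 2*X² + 14*X))*(X + 112) = (12 + 2*X² + 15*X)*(112 + X) = (112 + X)*(12 + 2*X² + 15*X))
y(34, 191) + I(-65) = (-25 + 34*191²) + (1344 + 2*(-65)³ + 239*(-65)² + 1692*(-65)) = (-25 + 34*36481) + (1344 + 2*(-274625) + 239*4225 - 109980) = (-25 + 1240354) + (1344 - 549250 + 1009775 - 109980) = 1240329 + 351889 = 1592218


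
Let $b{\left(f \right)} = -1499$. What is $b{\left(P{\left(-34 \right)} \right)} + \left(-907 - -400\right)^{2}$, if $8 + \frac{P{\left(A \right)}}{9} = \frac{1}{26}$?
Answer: $255550$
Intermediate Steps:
$P{\left(A \right)} = - \frac{1863}{26}$ ($P{\left(A \right)} = -72 + \frac{9}{26} = - \frac{1863}{26}$)
$b{\left(P{\left(-34 \right)} \right)} + \left(-907 - -400\right)^{2} = -1499 + \left(-907 - -400\right)^{2} = -1499 + \left(-907 + 400\right)^{2} = -1499 + \left(-507\right)^{2} = -1499 + 257049 = 255550$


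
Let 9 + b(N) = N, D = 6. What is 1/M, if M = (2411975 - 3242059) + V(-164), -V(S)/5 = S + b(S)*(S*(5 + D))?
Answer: -1/2389724 ≈ -4.1846e-7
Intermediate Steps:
b(N) = -9 + N
V(S) = -5*S - 55*S*(-9 + S) (V(S) = -5*(S + (-9 + S)*(S*(5 + 6))) = -5*(S + (-9 + S)*(S*11)) = -5*(S + (-9 + S)*(11*S)) = -5*(S + 11*S*(-9 + S)) = -5*S - 55*S*(-9 + S))
M = -2389724 (M = (2411975 - 3242059) + 5*(-164)*(98 - 11*(-164)) = -830084 + 5*(-164)*(98 + 1804) = -830084 + 5*(-164)*1902 = -830084 - 1559640 = -2389724)
1/M = 1/(-2389724) = -1/2389724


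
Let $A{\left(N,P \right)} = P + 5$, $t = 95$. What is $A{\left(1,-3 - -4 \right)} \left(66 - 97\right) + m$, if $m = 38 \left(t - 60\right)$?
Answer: $1144$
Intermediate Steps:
$A{\left(N,P \right)} = 5 + P$
$m = 1330$ ($m = 38 \left(95 - 60\right) = 38 \cdot 35 = 1330$)
$A{\left(1,-3 - -4 \right)} \left(66 - 97\right) + m = \left(5 - -1\right) \left(66 - 97\right) + 1330 = \left(5 + \left(-3 + 4\right)\right) \left(-31\right) + 1330 = \left(5 + 1\right) \left(-31\right) + 1330 = 6 \left(-31\right) + 1330 = -186 + 1330 = 1144$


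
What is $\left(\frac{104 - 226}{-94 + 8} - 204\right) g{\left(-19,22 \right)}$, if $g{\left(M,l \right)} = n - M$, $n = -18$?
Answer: $- \frac{8711}{43} \approx -202.58$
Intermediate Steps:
$g{\left(M,l \right)} = -18 - M$
$\left(\frac{104 - 226}{-94 + 8} - 204\right) g{\left(-19,22 \right)} = \left(\frac{104 - 226}{-94 + 8} - 204\right) \left(-18 - -19\right) = \left(- \frac{122}{-86} - 204\right) \left(-18 + 19\right) = \left(\left(-122\right) \left(- \frac{1}{86}\right) - 204\right) 1 = \left(\frac{61}{43} - 204\right) 1 = \left(- \frac{8711}{43}\right) 1 = - \frac{8711}{43}$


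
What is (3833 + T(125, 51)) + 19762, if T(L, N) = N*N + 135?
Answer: 26331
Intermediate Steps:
T(L, N) = 135 + N**2 (T(L, N) = N**2 + 135 = 135 + N**2)
(3833 + T(125, 51)) + 19762 = (3833 + (135 + 51**2)) + 19762 = (3833 + (135 + 2601)) + 19762 = (3833 + 2736) + 19762 = 6569 + 19762 = 26331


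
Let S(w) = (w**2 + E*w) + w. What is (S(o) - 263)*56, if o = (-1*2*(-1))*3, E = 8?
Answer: -9688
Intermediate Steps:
o = 6 (o = -2*(-1)*3 = 2*3 = 6)
S(w) = w**2 + 9*w (S(w) = (w**2 + 8*w) + w = w**2 + 9*w)
(S(o) - 263)*56 = (6*(9 + 6) - 263)*56 = (6*15 - 263)*56 = (90 - 263)*56 = -173*56 = -9688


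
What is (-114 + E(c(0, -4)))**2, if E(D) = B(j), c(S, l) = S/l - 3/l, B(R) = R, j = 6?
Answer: 11664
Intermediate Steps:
c(S, l) = -3/l + S/l
E(D) = 6
(-114 + E(c(0, -4)))**2 = (-114 + 6)**2 = (-108)**2 = 11664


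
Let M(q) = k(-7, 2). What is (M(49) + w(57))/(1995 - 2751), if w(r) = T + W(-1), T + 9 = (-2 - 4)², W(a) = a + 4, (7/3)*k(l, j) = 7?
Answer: -11/252 ≈ -0.043651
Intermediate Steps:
k(l, j) = 3 (k(l, j) = (3/7)*7 = 3)
W(a) = 4 + a
M(q) = 3
T = 27 (T = -9 + (-2 - 4)² = -9 + (-6)² = -9 + 36 = 27)
w(r) = 30 (w(r) = 27 + (4 - 1) = 27 + 3 = 30)
(M(49) + w(57))/(1995 - 2751) = (3 + 30)/(1995 - 2751) = 33/(-756) = 33*(-1/756) = -11/252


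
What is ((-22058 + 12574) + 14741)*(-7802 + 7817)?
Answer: 78855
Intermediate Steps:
((-22058 + 12574) + 14741)*(-7802 + 7817) = (-9484 + 14741)*15 = 5257*15 = 78855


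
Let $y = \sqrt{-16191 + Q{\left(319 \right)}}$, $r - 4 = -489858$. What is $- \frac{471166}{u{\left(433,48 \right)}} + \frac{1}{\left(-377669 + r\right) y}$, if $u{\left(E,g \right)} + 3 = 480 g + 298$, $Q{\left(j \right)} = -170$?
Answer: $- \frac{471166}{23335} + \frac{i \sqrt{16361}}{14193543803} \approx -20.191 + 9.0119 \cdot 10^{-9} i$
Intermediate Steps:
$r = -489854$ ($r = 4 - 489858 = -489854$)
$u{\left(E,g \right)} = 295 + 480 g$ ($u{\left(E,g \right)} = -3 + \left(480 g + 298\right) = -3 + \left(298 + 480 g\right) = 295 + 480 g$)
$y = i \sqrt{16361}$ ($y = \sqrt{-16191 - 170} = \sqrt{-16361} = i \sqrt{16361} \approx 127.91 i$)
$- \frac{471166}{u{\left(433,48 \right)}} + \frac{1}{\left(-377669 + r\right) y} = - \frac{471166}{295 + 480 \cdot 48} + \frac{1}{\left(-377669 - 489854\right) i \sqrt{16361}} = - \frac{471166}{295 + 23040} + \frac{\left(- \frac{1}{16361}\right) i \sqrt{16361}}{-867523} = - \frac{471166}{23335} - \frac{\left(- \frac{1}{16361}\right) i \sqrt{16361}}{867523} = \left(-471166\right) \frac{1}{23335} + \frac{i \sqrt{16361}}{14193543803} = - \frac{471166}{23335} + \frac{i \sqrt{16361}}{14193543803}$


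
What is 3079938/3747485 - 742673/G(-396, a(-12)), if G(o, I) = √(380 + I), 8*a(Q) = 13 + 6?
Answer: 3079938/3747485 - 1485346*√6118/3059 ≈ -37979.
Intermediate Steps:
a(Q) = 19/8 (a(Q) = (13 + 6)/8 = (⅛)*19 = 19/8)
3079938/3747485 - 742673/G(-396, a(-12)) = 3079938/3747485 - 742673/√(380 + 19/8) = 3079938*(1/3747485) - 742673*2*√6118/3059 = 3079938/3747485 - 742673*2*√6118/3059 = 3079938/3747485 - 1485346*√6118/3059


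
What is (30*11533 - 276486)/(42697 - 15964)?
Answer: 23168/8911 ≈ 2.5999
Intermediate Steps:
(30*11533 - 276486)/(42697 - 15964) = (345990 - 276486)/26733 = 69504*(1/26733) = 23168/8911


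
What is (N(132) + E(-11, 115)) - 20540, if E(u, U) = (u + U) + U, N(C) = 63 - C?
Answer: -20390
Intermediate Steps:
E(u, U) = u + 2*U (E(u, U) = (U + u) + U = u + 2*U)
(N(132) + E(-11, 115)) - 20540 = ((63 - 1*132) + (-11 + 2*115)) - 20540 = ((63 - 132) + (-11 + 230)) - 20540 = (-69 + 219) - 20540 = 150 - 20540 = -20390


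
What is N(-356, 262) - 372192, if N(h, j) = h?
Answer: -372548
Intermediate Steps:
N(-356, 262) - 372192 = -356 - 372192 = -372548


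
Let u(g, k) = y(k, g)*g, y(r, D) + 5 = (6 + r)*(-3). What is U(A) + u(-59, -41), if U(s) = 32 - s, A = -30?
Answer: -5838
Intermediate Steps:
y(r, D) = -23 - 3*r (y(r, D) = -5 + (6 + r)*(-3) = -5 + (-18 - 3*r) = -23 - 3*r)
u(g, k) = g*(-23 - 3*k) (u(g, k) = (-23 - 3*k)*g = g*(-23 - 3*k))
U(A) + u(-59, -41) = (32 - 1*(-30)) - 1*(-59)*(23 + 3*(-41)) = (32 + 30) - 1*(-59)*(23 - 123) = 62 - 1*(-59)*(-100) = 62 - 5900 = -5838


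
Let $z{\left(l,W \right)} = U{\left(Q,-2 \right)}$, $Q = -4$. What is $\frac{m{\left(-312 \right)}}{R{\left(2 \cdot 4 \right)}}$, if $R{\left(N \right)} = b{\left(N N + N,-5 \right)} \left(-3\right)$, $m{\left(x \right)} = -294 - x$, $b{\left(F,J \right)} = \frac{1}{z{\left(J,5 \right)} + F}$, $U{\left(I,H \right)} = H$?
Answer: $-420$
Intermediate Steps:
$z{\left(l,W \right)} = -2$
$b{\left(F,J \right)} = \frac{1}{-2 + F}$
$R{\left(N \right)} = - \frac{3}{-2 + N + N^{2}}$ ($R{\left(N \right)} = \frac{1}{-2 + \left(N N + N\right)} \left(-3\right) = \frac{1}{-2 + \left(N^{2} + N\right)} \left(-3\right) = \frac{1}{-2 + \left(N + N^{2}\right)} \left(-3\right) = \frac{1}{-2 + N + N^{2}} \left(-3\right) = - \frac{3}{-2 + N + N^{2}}$)
$\frac{m{\left(-312 \right)}}{R{\left(2 \cdot 4 \right)}} = \frac{-294 - -312}{\left(-3\right) \frac{1}{-2 + 2 \cdot 4 \left(1 + 2 \cdot 4\right)}} = \frac{-294 + 312}{\left(-3\right) \frac{1}{-2 + 8 \left(1 + 8\right)}} = \frac{18}{\left(-3\right) \frac{1}{-2 + 8 \cdot 9}} = \frac{18}{\left(-3\right) \frac{1}{-2 + 72}} = \frac{18}{\left(-3\right) \frac{1}{70}} = \frac{18}{- \frac{3}{70}} = 18 \left(- \frac{70}{3}\right) = -420$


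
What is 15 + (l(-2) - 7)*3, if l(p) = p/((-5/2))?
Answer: -18/5 ≈ -3.6000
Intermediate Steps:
l(p) = -2*p/5 (l(p) = p/((-5*½)) = p/(-5/2) = p*(-⅖) = -2*p/5)
15 + (l(-2) - 7)*3 = 15 + (-⅖*(-2) - 7)*3 = 15 + (⅘ - 7)*3 = 15 - 31/5*3 = 15 - 93/5 = -18/5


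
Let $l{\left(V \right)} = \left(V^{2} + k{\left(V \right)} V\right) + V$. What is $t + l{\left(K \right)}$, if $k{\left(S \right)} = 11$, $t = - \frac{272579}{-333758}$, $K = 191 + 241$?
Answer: $\frac{64017727043}{333758} \approx 1.9181 \cdot 10^{5}$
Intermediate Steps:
$K = 432$
$t = \frac{272579}{333758}$ ($t = \left(-272579\right) \left(- \frac{1}{333758}\right) = \frac{272579}{333758} \approx 0.8167$)
$l{\left(V \right)} = V^{2} + 12 V$ ($l{\left(V \right)} = \left(V^{2} + 11 V\right) + V = V^{2} + 12 V$)
$t + l{\left(K \right)} = \frac{272579}{333758} + 432 \left(12 + 432\right) = \frac{272579}{333758} + 432 \cdot 444 = \frac{272579}{333758} + 191808 = \frac{64017727043}{333758}$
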